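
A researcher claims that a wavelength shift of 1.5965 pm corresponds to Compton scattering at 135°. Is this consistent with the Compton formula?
No, inconsistent

Calculate the expected shift for θ = 135°:

Δλ_expected = λ_C(1 - cos(135°))
Δλ_expected = 2.4263 × (1 - cos(135°))
Δλ_expected = 2.4263 × 1.7071
Δλ_expected = 4.1420 pm

Given shift: 1.5965 pm
Expected shift: 4.1420 pm
Difference: 2.5455 pm

The values do not match. The given shift corresponds to θ ≈ 70.0°, not 135°.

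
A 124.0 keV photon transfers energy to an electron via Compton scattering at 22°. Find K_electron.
2.1530 keV

By energy conservation: K_e = E_initial - E_final

First find the scattered photon energy:
Initial wavelength: λ = hc/E = 9.9987 pm
Compton shift: Δλ = λ_C(1 - cos(22°)) = 0.1767 pm
Final wavelength: λ' = 9.9987 + 0.1767 = 10.1754 pm
Final photon energy: E' = hc/λ' = 121.8470 keV

Electron kinetic energy:
K_e = E - E' = 124.0000 - 121.8470 = 2.1530 keV

(Intermediate values are shown rounded; full precision is carried through to the final answer.)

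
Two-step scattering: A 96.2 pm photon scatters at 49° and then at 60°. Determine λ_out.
98.2477 pm

Apply Compton shift twice:

First scattering at θ₁ = 49°:
Δλ₁ = λ_C(1 - cos(49°))
Δλ₁ = 2.4263 × 0.3439
Δλ₁ = 0.8345 pm

After first scattering:
λ₁ = 96.2 + 0.8345 = 97.0345 pm

Second scattering at θ₂ = 60°:
Δλ₂ = λ_C(1 - cos(60°))
Δλ₂ = 2.4263 × 0.5000
Δλ₂ = 1.2132 pm

Final wavelength:
λ₂ = 97.0345 + 1.2132 = 98.2477 pm

Total shift: Δλ_total = 0.8345 + 1.2132 = 2.0477 pm

(Intermediate values are shown rounded; full precision is carried through to the final answer.)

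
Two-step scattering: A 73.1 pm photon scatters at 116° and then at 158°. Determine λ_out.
81.2659 pm

Apply Compton shift twice:

First scattering at θ₁ = 116°:
Δλ₁ = λ_C(1 - cos(116°))
Δλ₁ = 2.4263 × 1.4384
Δλ₁ = 3.4899 pm

After first scattering:
λ₁ = 73.1 + 3.4899 = 76.5899 pm

Second scattering at θ₂ = 158°:
Δλ₂ = λ_C(1 - cos(158°))
Δλ₂ = 2.4263 × 1.9272
Δλ₂ = 4.6759 pm

Final wavelength:
λ₂ = 76.5899 + 4.6759 = 81.2659 pm

Total shift: Δλ_total = 3.4899 + 4.6759 = 8.1659 pm

(Intermediate values are shown rounded; full precision is carried through to the final answer.)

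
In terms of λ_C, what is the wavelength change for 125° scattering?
1.5736 λ_C

The Compton shift formula is:
Δλ = λ_C(1 - cos θ)

Dividing both sides by λ_C:
Δλ/λ_C = 1 - cos θ

For θ = 125°:
Δλ/λ_C = 1 - cos(125°)
Δλ/λ_C = 1 - -0.5736
Δλ/λ_C = 1.5736

This means the shift is 1.5736 × λ_C = 3.8180 pm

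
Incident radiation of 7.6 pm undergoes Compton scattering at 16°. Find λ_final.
7.6940 pm

Using the Compton scattering formula:
λ' = λ + Δλ = λ + λ_C(1 - cos θ)

Given:
- Initial wavelength λ = 7.6 pm
- Scattering angle θ = 16°
- Compton wavelength λ_C ≈ 2.4263 pm

Calculate the shift:
Δλ = 2.4263 × (1 - cos(16°))
Δλ = 2.4263 × 0.0387
Δλ = 0.0940 pm

Final wavelength:
λ' = 7.6 + 0.0940 = 7.6940 pm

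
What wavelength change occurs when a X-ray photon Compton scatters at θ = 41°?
0.5952 pm

Using the Compton scattering formula:
Δλ = λ_C(1 - cos θ)

where λ_C = h/(m_e·c) ≈ 2.4263 pm is the Compton wavelength of an electron.

For θ = 41°:
cos(41°) = 0.7547
1 - cos(41°) = 0.2453

Δλ = 2.4263 × 0.2453
Δλ = 0.5952 pm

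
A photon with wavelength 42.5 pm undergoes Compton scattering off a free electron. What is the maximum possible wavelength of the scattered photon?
47.3526 pm (at θ = 180°)

The Compton shift is Δλ = λ_C(1 − cos θ).

Since cos θ ranges from −1 to 1, the factor (1 − cos θ) ranges from 0 to 2; the maximum shift occurs at θ = 180° (backscattering):
Δλ_max = 2λ_C = 2 × 2.4263 pm = 4.8526 pm

Maximum scattered wavelength:
λ'_max = λ₀ + Δλ_max = 42.5 + 4.8526 = 47.3526 pm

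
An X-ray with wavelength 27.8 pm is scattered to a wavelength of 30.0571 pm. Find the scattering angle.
86.00°

First find the wavelength shift:
Δλ = λ' - λ = 30.0571 - 27.8 = 2.2571 pm

Using Δλ = λ_C(1 - cos θ), with λ_C = h/(m_e·c) ≈ 2.42631024 pm:
cos θ = 1 - Δλ/λ_C
cos θ = 1 - 2.2571/2.42631024
cos θ = 0.069740

θ = arccos(0.069740)
θ = 86.00°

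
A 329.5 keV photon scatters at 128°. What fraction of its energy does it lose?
0.5102 (or 51.02%)

Calculate initial and final photon energies:

Initial: E₀ = 329.5 keV → λ₀ = 3.7628 pm
Compton shift: Δλ = 3.9201 pm
Final wavelength: λ' = 7.6829 pm
Final energy: E' = 161.3769 keV

Fractional energy loss:
(E₀ - E')/E₀ = (329.5000 - 161.3769)/329.5000
= 168.1231/329.5000
= 0.5102
= 51.02%

(Intermediate values are shown rounded; full precision is carried through to the final answer.)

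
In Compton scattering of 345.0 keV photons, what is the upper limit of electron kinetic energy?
198.2100 keV

Maximum energy transfer occurs at θ = 180° (backscattering).

Initial photon: E₀ = 345.0 keV → λ₀ = 3.5937 pm

Maximum Compton shift (at 180°):
Δλ_max = 2λ_C = 2 × 2.4263 = 4.8526 pm

Final wavelength:
λ' = 3.5937 + 4.8526 = 8.4464 pm

Minimum photon energy (maximum energy to electron):
E'_min = hc/λ' = 146.7900 keV

Maximum electron kinetic energy:
K_max = E₀ - E'_min = 345.0000 - 146.7900 = 198.2100 keV

(Intermediate values are shown rounded; full precision is carried through to the final answer.)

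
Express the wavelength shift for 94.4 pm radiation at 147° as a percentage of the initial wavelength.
4.7258%

Calculate the Compton shift:
Δλ = λ_C(1 - cos(147°))
Δλ = 2.4263 × (1 - cos(147°))
Δλ = 2.4263 × 1.8387
Δλ = 4.4612 pm

Percentage change:
(Δλ/λ₀) × 100 = (4.4612/94.4) × 100
= 4.7258%

(Intermediate values are shown rounded; full precision is carried through to the final answer.)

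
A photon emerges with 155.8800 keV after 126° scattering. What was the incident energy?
302.2999 keV

Convert final energy to wavelength (hc ≈ 1239.842 keV·pm):
λ' = hc/E' = 1239.842 / 155.8800 = 7.9538 pm

Calculate the Compton shift:
Δλ = λ_C(1 - cos(126°))
Δλ = 2.4263 × (1 - cos(126°))
Δλ = 3.8525 pm

Initial wavelength:
λ = λ' - Δλ = 7.9538 - 3.8525 = 4.1014 pm

Initial energy:
E = hc/λ = 1239.842 / 4.1014 = 302.2999 keV

(Intermediate values are shown rounded; full precision is carried through to the final answer.)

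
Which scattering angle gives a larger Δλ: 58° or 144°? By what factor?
144° produces the larger shift by a factor of 3.848

Calculate both shifts using Δλ = λ_C(1 - cos θ):

For θ₁ = 58°:
Δλ₁ = 2.4263 × (1 - cos(58°))
Δλ₁ = 2.4263 × 0.4701
Δλ₁ = 1.1406 pm

For θ₂ = 144°:
Δλ₂ = 2.4263 × (1 - cos(144°))
Δλ₂ = 2.4263 × 1.8090
Δλ₂ = 4.3892 pm

The 144° angle produces the larger shift.
Ratio: 4.3892/1.1406 = 3.848

(Intermediate values are shown rounded; full precision is carried through to the final answer.)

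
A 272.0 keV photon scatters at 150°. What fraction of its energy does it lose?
0.4983 (or 49.83%)

Calculate initial and final photon energies:

Initial: E₀ = 272.0 keV → λ₀ = 4.5582 pm
Compton shift: Δλ = 4.5276 pm
Final wavelength: λ' = 9.0858 pm
Final energy: E' = 136.4593 keV

Fractional energy loss:
(E₀ - E')/E₀ = (272.0000 - 136.4593)/272.0000
= 135.5407/272.0000
= 0.4983
= 49.83%

(Intermediate values are shown rounded; full precision is carried through to the final answer.)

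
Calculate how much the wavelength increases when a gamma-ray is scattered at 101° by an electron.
2.8893 pm

Using the Compton scattering formula:
Δλ = λ_C(1 - cos θ)

where λ_C = h/(m_e·c) ≈ 2.4263 pm is the Compton wavelength of an electron.

For θ = 101°:
cos(101°) = -0.1908
1 - cos(101°) = 1.1908

Δλ = 2.4263 × 1.1908
Δλ = 2.8893 pm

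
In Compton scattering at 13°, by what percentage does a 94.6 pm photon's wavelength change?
0.0657%

Calculate the Compton shift:
Δλ = λ_C(1 - cos(13°))
Δλ = 2.4263 × (1 - cos(13°))
Δλ = 2.4263 × 0.0256
Δλ = 0.0622 pm

Percentage change:
(Δλ/λ₀) × 100 = (0.0622/94.6) × 100
= 0.0657%

(Intermediate values are shown rounded; full precision is carried through to the final answer.)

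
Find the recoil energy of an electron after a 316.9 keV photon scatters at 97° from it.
130.0195 keV

By energy conservation: K_e = E_initial - E_final

First find the scattered photon energy:
Initial wavelength: λ = hc/E = 3.9124 pm
Compton shift: Δλ = λ_C(1 - cos(97°)) = 2.7220 pm
Final wavelength: λ' = 3.9124 + 2.7220 = 6.6344 pm
Final photon energy: E' = hc/λ' = 186.8805 keV

Electron kinetic energy:
K_e = E - E' = 316.9000 - 186.8805 = 130.0195 keV

(Intermediate values are shown rounded; full precision is carried through to the final answer.)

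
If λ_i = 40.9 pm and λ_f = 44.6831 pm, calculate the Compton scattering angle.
124.00°

First find the wavelength shift:
Δλ = λ' - λ = 44.6831 - 40.9 = 3.7831 pm

Using Δλ = λ_C(1 - cos θ), with λ_C = h/(m_e·c) ≈ 2.42631024 pm:
cos θ = 1 - Δλ/λ_C
cos θ = 1 - 3.7831/2.42631024
cos θ = -0.559199

θ = arccos(-0.559199)
θ = 124.00°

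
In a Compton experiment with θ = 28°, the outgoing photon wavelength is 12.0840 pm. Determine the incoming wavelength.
11.8000 pm

From λ' = λ + Δλ, we have λ = λ' - Δλ

First calculate the Compton shift:
Δλ = λ_C(1 - cos θ)
Δλ = 2.4263 × (1 - cos(28°))
Δλ = 2.4263 × 0.1171
Δλ = 0.2840 pm

Initial wavelength:
λ = λ' - Δλ
λ = 12.0840 - 0.2840
λ = 11.8000 pm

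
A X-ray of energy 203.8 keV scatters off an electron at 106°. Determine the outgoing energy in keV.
135.0780 keV

First convert energy to wavelength:
λ = hc/E, with hc ≈ 1239.842 keV·pm (i.e. 1239.842 eV·nm)

For E = 203.8 keV = 203800 eV:
λ = 1239.842 keV·pm / 203.8 keV
λ = 6.0836 pm

Calculate the Compton shift:
Δλ = λ_C(1 - cos(106°)) = 2.4263 × 1.2756
Δλ = 3.0951 pm

Final wavelength:
λ' = 6.0836 + 3.0951 = 9.1787 pm

Final energy:
E' = hc/λ' = 1239.842 / 9.1787 = 135.0780 keV

(Intermediate values are shown rounded; full precision is carried through to the final answer.)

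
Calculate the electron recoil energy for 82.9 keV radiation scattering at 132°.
17.6647 keV

By energy conservation: K_e = E_initial - E_final

First find the scattered photon energy:
Initial wavelength: λ = hc/E = 14.9559 pm
Compton shift: Δλ = λ_C(1 - cos(132°)) = 4.0498 pm
Final wavelength: λ' = 14.9559 + 4.0498 = 19.0057 pm
Final photon energy: E' = hc/λ' = 65.2353 keV

Electron kinetic energy:
K_e = E - E' = 82.9000 - 65.2353 = 17.6647 keV

(Intermediate values are shown rounded; full precision is carried through to the final answer.)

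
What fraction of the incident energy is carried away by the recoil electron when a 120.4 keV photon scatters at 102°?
0.2216 (or 22.16%)

Calculate initial and final photon energies:

Initial: E₀ = 120.4 keV → λ₀ = 10.2977 pm
Compton shift: Δλ = 2.9308 pm
Final wavelength: λ' = 13.2285 pm
Final energy: E' = 93.7253 keV

Fractional energy loss:
(E₀ - E')/E₀ = (120.4000 - 93.7253)/120.4000
= 26.6747/120.4000
= 0.2216
= 22.16%

(Intermediate values are shown rounded; full precision is carried through to the final answer.)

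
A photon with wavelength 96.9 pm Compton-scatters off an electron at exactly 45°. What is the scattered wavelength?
97.6106 pm

Using the Compton formula: λ' = λ + λ_C(1 − cos θ)

For θ = 45°, cos θ = √2/2 (exact) ≈ 0.7071, so:
1 − cos 45° = 1 − (√2/2) ≈ 0.2929

Δλ = λ_C × 0.2929 = 2.4263 × 0.2929 = 0.7106 pm

λ' = 96.9 + 0.7106 = 97.6106 pm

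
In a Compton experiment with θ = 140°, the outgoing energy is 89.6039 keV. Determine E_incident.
129.7999 keV

Convert final energy to wavelength (hc ≈ 1239.842 keV·pm):
λ' = hc/E' = 1239.842 / 89.6039 = 13.8369 pm

Calculate the Compton shift:
Δλ = λ_C(1 - cos(140°))
Δλ = 2.4263 × (1 - cos(140°))
Δλ = 4.2850 pm

Initial wavelength:
λ = λ' - Δλ = 13.8369 - 4.2850 = 9.5519 pm

Initial energy:
E = hc/λ = 1239.842 / 9.5519 = 129.7999 keV

(Intermediate values are shown rounded; full precision is carried through to the final answer.)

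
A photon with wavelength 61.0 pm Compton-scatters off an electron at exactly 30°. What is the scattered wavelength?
61.3251 pm

Using the Compton formula: λ' = λ + λ_C(1 − cos θ)

For θ = 30°, cos θ = √3/2 (exact) ≈ 0.8660, so:
1 − cos 30° = 1 − (√3/2) ≈ 0.1340

Δλ = λ_C × 0.1340 = 2.4263 × 0.1340 = 0.3251 pm

λ' = 61.0 + 0.3251 = 61.3251 pm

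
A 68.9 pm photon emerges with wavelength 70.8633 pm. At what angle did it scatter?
79.00°

First find the wavelength shift:
Δλ = λ' - λ = 70.8633 - 68.9 = 1.9633 pm

Using Δλ = λ_C(1 - cos θ), with λ_C = h/(m_e·c) ≈ 2.42631024 pm:
cos θ = 1 - Δλ/λ_C
cos θ = 1 - 1.9633/2.42631024
cos θ = 0.190829

θ = arccos(0.190829)
θ = 79.00°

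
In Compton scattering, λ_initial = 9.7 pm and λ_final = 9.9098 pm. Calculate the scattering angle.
24.00°

First find the wavelength shift:
Δλ = λ' - λ = 9.9098 - 9.7 = 0.2098 pm

Using Δλ = λ_C(1 - cos θ), with λ_C = h/(m_e·c) ≈ 2.42631024 pm:
cos θ = 1 - Δλ/λ_C
cos θ = 1 - 0.2098/2.42631024
cos θ = 0.913531

θ = arccos(0.913531)
θ = 24.00°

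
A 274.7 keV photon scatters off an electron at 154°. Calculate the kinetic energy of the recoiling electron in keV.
138.7599 keV

By energy conservation: K_e = E_initial - E_final

First find the scattered photon energy:
Initial wavelength: λ = hc/E = 4.5134 pm
Compton shift: Δλ = λ_C(1 - cos(154°)) = 4.6071 pm
Final wavelength: λ' = 4.5134 + 4.6071 = 9.1205 pm
Final photon energy: E' = hc/λ' = 135.9401 keV

Electron kinetic energy:
K_e = E - E' = 274.7000 - 135.9401 = 138.7599 keV

(Intermediate values are shown rounded; full precision is carried through to the final answer.)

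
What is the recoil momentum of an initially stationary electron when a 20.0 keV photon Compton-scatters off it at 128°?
1.8644e-23 kg·m/s

The electron is initially at rest, so by conservation of momentum:
p⃗_e = p⃗₀ − p⃗'  (incident photon momentum minus scattered photon momentum)

Photon momentum magnitudes (p = h/λ = E/c):
λ₀ = hc/E₀ = 61.9921 pm → p₀ = h/λ₀ = 1.0689e-23 kg·m/s
Δλ = λ_C(1 − cos 128°) = 3.9201 pm
λ' = 65.9122 pm → p' = h/λ' = 1.0053e-23 kg·m/s

The scattered photon makes angle θ = 128° with the incident direction, so by the law of cosines:
|p⃗_e|² = p₀² + p'² − 2p₀p'cos θ
|p⃗_e|² = (1.0689e-23)² + (1.0053e-23)² − 2·1.0689e-23·1.0053e-23·cos(128°)
|p⃗_e| = 1.8644e-23 kg·m/s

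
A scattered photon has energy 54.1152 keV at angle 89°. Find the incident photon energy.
60.4000 keV

Convert final energy to wavelength (hc ≈ 1239.842 keV·pm):
λ' = hc/E' = 1239.842 / 54.1152 = 22.9112 pm

Calculate the Compton shift:
Δλ = λ_C(1 - cos(89°))
Δλ = 2.4263 × (1 - cos(89°))
Δλ = 2.3840 pm

Initial wavelength:
λ = λ' - Δλ = 22.9112 - 2.3840 = 20.5272 pm

Initial energy:
E = hc/λ = 1239.842 / 20.5272 = 60.4000 keV

(Intermediate values are shown rounded; full precision is carried through to the final answer.)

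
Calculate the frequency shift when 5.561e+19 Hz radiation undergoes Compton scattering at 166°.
2.614e+19 Hz (decrease)

Convert frequency to wavelength (c = 299792458 m/s):
λ₀ = c/f₀ = 299792458/5.561e+19 = 5.3909811e-12 m = 5.3910 pm

Calculate Compton shift:
Δλ = λ_C(1 - cos(166°)) = 4.7805 pm

Final wavelength:
λ' = λ₀ + Δλ = 5.3910 + 4.7805 = 10.1715 pm

Final frequency:
f' = c/λ' = 299792458/1.0171530e-11 = 2.9473684e+19 Hz

Frequency shift (decrease):
Δf = f₀ - f' = 5.561e+19 - 2.9473684e+19 = 2.614e+19 Hz

(Intermediate values are shown rounded; full precision is carried through to the final answer.)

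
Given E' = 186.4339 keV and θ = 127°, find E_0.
448.6000 keV

Convert final energy to wavelength (hc ≈ 1239.842 keV·pm):
λ' = hc/E' = 1239.842 / 186.4339 = 6.6503 pm

Calculate the Compton shift:
Δλ = λ_C(1 - cos(127°))
Δλ = 2.4263 × (1 - cos(127°))
Δλ = 3.8865 pm

Initial wavelength:
λ = λ' - Δλ = 6.6503 - 3.8865 = 2.7638 pm

Initial energy:
E = hc/λ = 1239.842 / 2.7638 = 448.6000 keV

(Intermediate values are shown rounded; full precision is carried through to the final answer.)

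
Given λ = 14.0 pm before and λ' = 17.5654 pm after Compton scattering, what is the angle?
118.00°

First find the wavelength shift:
Δλ = λ' - λ = 17.5654 - 14.0 = 3.5654 pm

Using Δλ = λ_C(1 - cos θ), with λ_C = h/(m_e·c) ≈ 2.42631024 pm:
cos θ = 1 - Δλ/λ_C
cos θ = 1 - 3.5654/2.42631024
cos θ = -0.469474

θ = arccos(-0.469474)
θ = 118.00°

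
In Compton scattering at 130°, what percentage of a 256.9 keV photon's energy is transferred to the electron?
0.4523 (or 45.23%)

Calculate initial and final photon energies:

Initial: E₀ = 256.9 keV → λ₀ = 4.8262 pm
Compton shift: Δλ = 3.9859 pm
Final wavelength: λ' = 8.8121 pm
Final energy: E' = 140.6980 keV

Fractional energy loss:
(E₀ - E')/E₀ = (256.9000 - 140.6980)/256.9000
= 116.2020/256.9000
= 0.4523
= 45.23%

(Intermediate values are shown rounded; full precision is carried through to the final answer.)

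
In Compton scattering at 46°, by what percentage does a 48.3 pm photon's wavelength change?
1.5339%

Calculate the Compton shift:
Δλ = λ_C(1 - cos(46°))
Δλ = 2.4263 × (1 - cos(46°))
Δλ = 2.4263 × 0.3053
Δλ = 0.7409 pm

Percentage change:
(Δλ/λ₀) × 100 = (0.7409/48.3) × 100
= 1.5339%

(Intermediate values are shown rounded; full precision is carried through to the final answer.)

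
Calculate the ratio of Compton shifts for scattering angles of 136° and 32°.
136° produces the larger shift by a factor of 11.315

Calculate both shifts using Δλ = λ_C(1 - cos θ):

For θ₁ = 32°:
Δλ₁ = 2.4263 × (1 - cos(32°))
Δλ₁ = 2.4263 × 0.1520
Δλ₁ = 0.3687 pm

For θ₂ = 136°:
Δλ₂ = 2.4263 × (1 - cos(136°))
Δλ₂ = 2.4263 × 1.7193
Δλ₂ = 4.1717 pm

The 136° angle produces the larger shift.
Ratio: 4.1717/0.3687 = 11.315

(Intermediate values are shown rounded; full precision is carried through to the final answer.)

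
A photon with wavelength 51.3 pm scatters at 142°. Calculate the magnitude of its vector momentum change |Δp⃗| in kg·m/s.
2.3475e-23 kg·m/s

Photon momentum magnitude is p = h/λ.

Initial momentum:
p₀ = h/λ = 6.6261e-34/5.1300e-11 = 1.2916e-23 kg·m/s

After scattering:
λ' = λ + Δλ = 51.3 + 4.3383 = 55.6383 pm
p' = h/λ' = 6.6261e-34/5.5638e-11 = 1.1909e-23 kg·m/s

Momentum is a vector; the scattered photon's direction makes angle θ = 142° with the incident direction. The magnitude of the vector change Δp⃗ = p⃗₀ − p⃗' is found from the law of cosines:
|Δp⃗|² = p₀² + p'² − 2p₀p'cos θ
|Δp⃗|² = (1.2916e-23)² + (1.1909e-23)² − 2·1.2916e-23·1.1909e-23·cos(142°)
|Δp⃗| = 2.3475e-23 kg·m/s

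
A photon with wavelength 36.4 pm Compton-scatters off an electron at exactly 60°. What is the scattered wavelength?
37.6132 pm

Using the Compton formula: λ' = λ + λ_C(1 − cos θ)

For θ = 60°, cos θ = 1/2 (exact) = 0.5000, so:
1 − cos 60° = 1 − (1/2) = 0.5000

Δλ = λ_C × 0.5000 = 2.4263 × 0.5000 = 1.2132 pm

λ' = 36.4 + 1.2132 = 37.6132 pm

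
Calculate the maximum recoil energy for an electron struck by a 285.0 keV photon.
150.2777 keV

Maximum energy transfer occurs at θ = 180° (backscattering).

Initial photon: E₀ = 285.0 keV → λ₀ = 4.3503 pm

Maximum Compton shift (at 180°):
Δλ_max = 2λ_C = 2 × 2.4263 = 4.8526 pm

Final wavelength:
λ' = 4.3503 + 4.8526 = 9.2029 pm

Minimum photon energy (maximum energy to electron):
E'_min = hc/λ' = 134.7223 keV

Maximum electron kinetic energy:
K_max = E₀ - E'_min = 285.0000 - 134.7223 = 150.2777 keV

(Intermediate values are shown rounded; full precision is carried through to the final answer.)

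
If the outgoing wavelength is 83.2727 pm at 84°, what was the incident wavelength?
81.1000 pm

From λ' = λ + Δλ, we have λ = λ' - Δλ

First calculate the Compton shift:
Δλ = λ_C(1 - cos θ)
Δλ = 2.4263 × (1 - cos(84°))
Δλ = 2.4263 × 0.8955
Δλ = 2.1727 pm

Initial wavelength:
λ = λ' - Δλ
λ = 83.2727 - 2.1727
λ = 81.1000 pm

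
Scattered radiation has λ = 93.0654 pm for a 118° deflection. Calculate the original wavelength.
89.5000 pm

From λ' = λ + Δλ, we have λ = λ' - Δλ

First calculate the Compton shift:
Δλ = λ_C(1 - cos θ)
Δλ = 2.4263 × (1 - cos(118°))
Δλ = 2.4263 × 1.4695
Δλ = 3.5654 pm

Initial wavelength:
λ = λ' - Δλ
λ = 93.0654 - 3.5654
λ = 89.5000 pm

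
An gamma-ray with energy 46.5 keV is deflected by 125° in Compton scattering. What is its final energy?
40.6756 keV

First convert energy to wavelength:
λ = hc/E, with hc ≈ 1239.842 keV·pm (i.e. 1239.842 eV·nm)

For E = 46.5 keV = 46500 eV:
λ = 1239.842 keV·pm / 46.5 keV
λ = 26.6633 pm

Calculate the Compton shift:
Δλ = λ_C(1 - cos(125°)) = 2.4263 × 1.5736
Δλ = 3.8180 pm

Final wavelength:
λ' = 26.6633 + 3.8180 = 30.4813 pm

Final energy:
E' = hc/λ' = 1239.842 / 30.4813 = 40.6756 keV

(Intermediate values are shown rounded; full precision is carried through to the final answer.)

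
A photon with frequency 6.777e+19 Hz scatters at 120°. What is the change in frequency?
3.059e+19 Hz (decrease)

Convert frequency to wavelength (c = 299792458 m/s):
λ₀ = c/f₀ = 299792458/6.777e+19 = 4.4236750e-12 m = 4.4237 pm

Calculate Compton shift:
Δλ = λ_C(1 - cos(120°)) = 3.6395 pm

Final wavelength:
λ' = λ₀ + Δλ = 4.4237 + 3.6395 = 8.0631 pm

Final frequency:
f' = c/λ' = 299792458/8.0631404e-12 = 3.7180607e+19 Hz

Frequency shift (decrease):
Δf = f₀ - f' = 6.777e+19 - 3.7180607e+19 = 3.059e+19 Hz

(Intermediate values are shown rounded; full precision is carried through to the final answer.)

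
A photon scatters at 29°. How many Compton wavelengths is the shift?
0.1254 λ_C

The Compton shift formula is:
Δλ = λ_C(1 - cos θ)

Dividing both sides by λ_C:
Δλ/λ_C = 1 - cos θ

For θ = 29°:
Δλ/λ_C = 1 - cos(29°)
Δλ/λ_C = 1 - 0.8746
Δλ/λ_C = 0.1254

This means the shift is 0.1254 × λ_C = 0.3042 pm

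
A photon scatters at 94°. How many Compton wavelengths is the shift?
1.0698 λ_C

The Compton shift formula is:
Δλ = λ_C(1 - cos θ)

Dividing both sides by λ_C:
Δλ/λ_C = 1 - cos θ

For θ = 94°:
Δλ/λ_C = 1 - cos(94°)
Δλ/λ_C = 1 - -0.0698
Δλ/λ_C = 1.0698

This means the shift is 1.0698 × λ_C = 2.5956 pm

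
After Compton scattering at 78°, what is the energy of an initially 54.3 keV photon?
50.0844 keV

First convert energy to wavelength:
λ = hc/E, with hc ≈ 1239.842 keV·pm (i.e. 1239.842 eV·nm)

For E = 54.3 keV = 54300 eV:
λ = 1239.842 keV·pm / 54.3 keV
λ = 22.8332 pm

Calculate the Compton shift:
Δλ = λ_C(1 - cos(78°)) = 2.4263 × 0.7921
Δλ = 1.9219 pm

Final wavelength:
λ' = 22.8332 + 1.9219 = 24.7550 pm

Final energy:
E' = hc/λ' = 1239.842 / 24.7550 = 50.0844 keV

(Intermediate values are shown rounded; full precision is carried through to the final answer.)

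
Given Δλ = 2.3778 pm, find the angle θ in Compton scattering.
88.85°

From the Compton formula Δλ = λ_C(1 - cos θ), we can solve for θ:

cos θ = 1 - Δλ/λ_C

Given:
- Δλ = 2.3778 pm
- λ_C = h/(m_e·c) ≈ 2.42631024 pm

cos θ = 1 - 2.3778/2.42631024
cos θ = 1 - 0.980007
cos θ = 0.019993

θ = arccos(0.019993)
θ = 88.85°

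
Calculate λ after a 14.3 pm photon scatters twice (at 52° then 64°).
16.5952 pm

Apply Compton shift twice:

First scattering at θ₁ = 52°:
Δλ₁ = λ_C(1 - cos(52°))
Δλ₁ = 2.4263 × 0.3843
Δλ₁ = 0.9325 pm

After first scattering:
λ₁ = 14.3 + 0.9325 = 15.2325 pm

Second scattering at θ₂ = 64°:
Δλ₂ = λ_C(1 - cos(64°))
Δλ₂ = 2.4263 × 0.5616
Δλ₂ = 1.3627 pm

Final wavelength:
λ₂ = 15.2325 + 1.3627 = 16.5952 pm

Total shift: Δλ_total = 0.9325 + 1.3627 = 2.2952 pm

(Intermediate values are shown rounded; full precision is carried through to the final answer.)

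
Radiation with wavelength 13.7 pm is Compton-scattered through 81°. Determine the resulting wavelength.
15.7468 pm

Using the Compton scattering formula:
λ' = λ + Δλ = λ + λ_C(1 - cos θ)

Given:
- Initial wavelength λ = 13.7 pm
- Scattering angle θ = 81°
- Compton wavelength λ_C ≈ 2.4263 pm

Calculate the shift:
Δλ = 2.4263 × (1 - cos(81°))
Δλ = 2.4263 × 0.8436
Δλ = 2.0468 pm

Final wavelength:
λ' = 13.7 + 2.0468 = 15.7468 pm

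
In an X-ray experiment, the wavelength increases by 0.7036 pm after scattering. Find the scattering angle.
44.76°

From the Compton formula Δλ = λ_C(1 - cos θ), we can solve for θ:

cos θ = 1 - Δλ/λ_C

Given:
- Δλ = 0.7036 pm
- λ_C = h/(m_e·c) ≈ 2.42631024 pm

cos θ = 1 - 0.7036/2.42631024
cos θ = 1 - 0.289988
cos θ = 0.710012

θ = arccos(0.710012)
θ = 44.76°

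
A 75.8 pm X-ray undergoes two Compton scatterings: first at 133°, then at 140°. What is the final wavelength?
84.1660 pm

Apply Compton shift twice:

First scattering at θ₁ = 133°:
Δλ₁ = λ_C(1 - cos(133°))
Δλ₁ = 2.4263 × 1.6820
Δλ₁ = 4.0810 pm

After first scattering:
λ₁ = 75.8 + 4.0810 = 79.8810 pm

Second scattering at θ₂ = 140°:
Δλ₂ = λ_C(1 - cos(140°))
Δλ₂ = 2.4263 × 1.7660
Δλ₂ = 4.2850 pm

Final wavelength:
λ₂ = 79.8810 + 4.2850 = 84.1660 pm

Total shift: Δλ_total = 4.0810 + 4.2850 = 8.3660 pm

(Intermediate values are shown rounded; full precision is carried through to the final answer.)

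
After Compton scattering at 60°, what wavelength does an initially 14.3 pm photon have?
15.5132 pm

Using the Compton formula: λ' = λ + λ_C(1 − cos θ)

For θ = 60°, cos θ = 1/2 (exact) = 0.5000, so:
1 − cos 60° = 1 − (1/2) = 0.5000

Δλ = λ_C × 0.5000 = 2.4263 × 0.5000 = 1.2132 pm

λ' = 14.3 + 1.2132 = 15.5132 pm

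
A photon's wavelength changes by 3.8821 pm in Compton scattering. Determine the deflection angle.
126.87°

From the Compton formula Δλ = λ_C(1 - cos θ), we can solve for θ:

cos θ = 1 - Δλ/λ_C

Given:
- Δλ = 3.8821 pm
- λ_C = h/(m_e·c) ≈ 2.42631024 pm

cos θ = 1 - 3.8821/2.42631024
cos θ = 1 - 1.600001
cos θ = -0.600001

θ = arccos(-0.600001)
θ = 126.87°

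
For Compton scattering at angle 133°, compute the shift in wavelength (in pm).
4.0810 pm

Using the Compton scattering formula:
Δλ = λ_C(1 - cos θ)

where λ_C = h/(m_e·c) ≈ 2.4263 pm is the Compton wavelength of an electron.

For θ = 133°:
cos(133°) = -0.6820
1 - cos(133°) = 1.6820

Δλ = 2.4263 × 1.6820
Δλ = 4.0810 pm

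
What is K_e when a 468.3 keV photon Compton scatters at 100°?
242.6761 keV

By energy conservation: K_e = E_initial - E_final

First find the scattered photon energy:
Initial wavelength: λ = hc/E = 2.6475 pm
Compton shift: Δλ = λ_C(1 - cos(100°)) = 2.8476 pm
Final wavelength: λ' = 2.6475 + 2.8476 = 5.4952 pm
Final photon energy: E' = hc/λ' = 225.6239 keV

Electron kinetic energy:
K_e = E - E' = 468.3000 - 225.6239 = 242.6761 keV

(Intermediate values are shown rounded; full precision is carried through to the final answer.)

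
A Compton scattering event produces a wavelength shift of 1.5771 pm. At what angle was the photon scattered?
69.51°

From the Compton formula Δλ = λ_C(1 - cos θ), we can solve for θ:

cos θ = 1 - Δλ/λ_C

Given:
- Δλ = 1.5771 pm
- λ_C = h/(m_e·c) ≈ 2.42631024 pm

cos θ = 1 - 1.5771/2.42631024
cos θ = 1 - 0.649999
cos θ = 0.350001

θ = arccos(0.350001)
θ = 69.51°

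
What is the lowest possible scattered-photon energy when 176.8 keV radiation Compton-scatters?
104.4931 keV (at θ = 180°)

The scattered photon has minimum energy when its wavelength is maximum, i.e., when the Compton shift Δλ = λ_C(1 − cos θ) is maximum. This occurs at θ = 180° (backscattering), giving Δλ_max = 2λ_C = 4.8526 pm.

Initial wavelength: λ₀ = hc/E₀ = 7.0127 pm
Maximum final wavelength: λ'_max = λ₀ + 2λ_C = 7.0127 + 4.8526 = 11.8653 pm
Minimum final energy: E'_min = hc/λ'_max = 104.4931 keV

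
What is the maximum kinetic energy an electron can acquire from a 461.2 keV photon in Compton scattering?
296.7847 keV

Maximum energy transfer occurs at θ = 180° (backscattering).

Initial photon: E₀ = 461.2 keV → λ₀ = 2.6883 pm

Maximum Compton shift (at 180°):
Δλ_max = 2λ_C = 2 × 2.4263 = 4.8526 pm

Final wavelength:
λ' = 2.6883 + 4.8526 = 7.5409 pm

Minimum photon energy (maximum energy to electron):
E'_min = hc/λ' = 164.4153 keV

Maximum electron kinetic energy:
K_max = E₀ - E'_min = 461.2000 - 164.4153 = 296.7847 keV

(Intermediate values are shown rounded; full precision is carried through to the final answer.)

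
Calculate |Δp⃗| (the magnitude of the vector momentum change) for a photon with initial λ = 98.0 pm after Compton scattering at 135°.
1.2240e-23 kg·m/s

Photon momentum magnitude is p = h/λ.

Initial momentum:
p₀ = h/λ = 6.6261e-34/9.8000e-11 = 6.7613e-24 kg·m/s

After scattering:
λ' = λ + Δλ = 98.0 + 4.1420 = 102.1420 pm
p' = h/λ' = 6.6261e-34/1.0214e-10 = 6.4871e-24 kg·m/s

Momentum is a vector; the scattered photon's direction makes angle θ = 135° with the incident direction. The magnitude of the vector change Δp⃗ = p⃗₀ − p⃗' is found from the law of cosines:
|Δp⃗|² = p₀² + p'² − 2p₀p'cos θ
|Δp⃗|² = (6.7613e-24)² + (6.4871e-24)² − 2·6.7613e-24·6.4871e-24·cos(135°)
|Δp⃗| = 1.2240e-23 kg·m/s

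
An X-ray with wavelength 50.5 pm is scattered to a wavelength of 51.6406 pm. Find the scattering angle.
58.00°

First find the wavelength shift:
Δλ = λ' - λ = 51.6406 - 50.5 = 1.1406 pm

Using Δλ = λ_C(1 - cos θ), with λ_C = h/(m_e·c) ≈ 2.42631024 pm:
cos θ = 1 - Δλ/λ_C
cos θ = 1 - 1.1406/2.42631024
cos θ = 0.529903

θ = arccos(0.529903)
θ = 58.00°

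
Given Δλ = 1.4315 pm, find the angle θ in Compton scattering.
65.79°

From the Compton formula Δλ = λ_C(1 - cos θ), we can solve for θ:

cos θ = 1 - Δλ/λ_C

Given:
- Δλ = 1.4315 pm
- λ_C = h/(m_e·c) ≈ 2.42631024 pm

cos θ = 1 - 1.4315/2.42631024
cos θ = 1 - 0.589991
cos θ = 0.410009

θ = arccos(0.410009)
θ = 65.79°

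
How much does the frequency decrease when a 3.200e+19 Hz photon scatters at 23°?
6.455e+17 Hz (decrease)

Convert frequency to wavelength (c = 299792458 m/s):
λ₀ = c/f₀ = 299792458/3.200e+19 = 9.3685143e-12 m = 9.3685 pm

Calculate Compton shift:
Δλ = λ_C(1 - cos(23°)) = 0.1929 pm

Final wavelength:
λ' = λ₀ + Δλ = 9.3685 + 0.1929 = 9.5614 pm

Final frequency:
f' = c/λ' = 299792458/9.5613942e-12 = 3.1354471e+19 Hz

Frequency shift (decrease):
Δf = f₀ - f' = 3.200e+19 - 3.1354471e+19 = 6.455e+17 Hz

(Intermediate values are shown rounded; full precision is carried through to the final answer.)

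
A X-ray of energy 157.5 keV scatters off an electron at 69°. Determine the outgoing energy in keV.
131.4951 keV

First convert energy to wavelength:
λ = hc/E, with hc ≈ 1239.842 keV·pm (i.e. 1239.842 eV·nm)

For E = 157.5 keV = 157500 eV:
λ = 1239.842 keV·pm / 157.5 keV
λ = 7.8720 pm

Calculate the Compton shift:
Δλ = λ_C(1 - cos(69°)) = 2.4263 × 0.6416
Δλ = 1.5568 pm

Final wavelength:
λ' = 7.8720 + 1.5568 = 9.4288 pm

Final energy:
E' = hc/λ' = 1239.842 / 9.4288 = 131.4951 keV

(Intermediate values are shown rounded; full precision is carried through to the final answer.)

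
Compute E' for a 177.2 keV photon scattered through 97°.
127.5708 keV

First convert energy to wavelength:
λ = hc/E, with hc ≈ 1239.842 keV·pm (i.e. 1239.842 eV·nm)

For E = 177.2 keV = 177200 eV:
λ = 1239.842 keV·pm / 177.2 keV
λ = 6.9969 pm

Calculate the Compton shift:
Δλ = λ_C(1 - cos(97°)) = 2.4263 × 1.1219
Δλ = 2.7220 pm

Final wavelength:
λ' = 6.9969 + 2.7220 = 9.7189 pm

Final energy:
E' = hc/λ' = 1239.842 / 9.7189 = 127.5708 keV

(Intermediate values are shown rounded; full precision is carried through to the final answer.)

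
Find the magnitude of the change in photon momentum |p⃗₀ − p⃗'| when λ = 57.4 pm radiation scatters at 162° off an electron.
2.1935e-23 kg·m/s

Photon momentum magnitude is p = h/λ.

Initial momentum:
p₀ = h/λ = 6.6261e-34/5.7400e-11 = 1.1544e-23 kg·m/s

After scattering:
λ' = λ + Δλ = 57.4 + 4.7339 = 62.1339 pm
p' = h/λ' = 6.6261e-34/6.2134e-11 = 1.0664e-23 kg·m/s

Momentum is a vector; the scattered photon's direction makes angle θ = 162° with the incident direction. The magnitude of the vector change Δp⃗ = p⃗₀ − p⃗' is found from the law of cosines:
|Δp⃗|² = p₀² + p'² − 2p₀p'cos θ
|Δp⃗|² = (1.1544e-23)² + (1.0664e-23)² − 2·1.1544e-23·1.0664e-23·cos(162°)
|Δp⃗| = 2.1935e-23 kg·m/s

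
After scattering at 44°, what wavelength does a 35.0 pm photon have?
35.6810 pm

Using the Compton scattering formula:
λ' = λ + Δλ = λ + λ_C(1 - cos θ)

Given:
- Initial wavelength λ = 35.0 pm
- Scattering angle θ = 44°
- Compton wavelength λ_C ≈ 2.4263 pm

Calculate the shift:
Δλ = 2.4263 × (1 - cos(44°))
Δλ = 2.4263 × 0.2807
Δλ = 0.6810 pm

Final wavelength:
λ' = 35.0 + 0.6810 = 35.6810 pm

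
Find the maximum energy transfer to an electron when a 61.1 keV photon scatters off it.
11.7916 keV

Maximum energy transfer occurs at θ = 180° (backscattering).

Initial photon: E₀ = 61.1 keV → λ₀ = 20.2920 pm

Maximum Compton shift (at 180°):
Δλ_max = 2λ_C = 2 × 2.4263 = 4.8526 pm

Final wavelength:
λ' = 20.2920 + 4.8526 = 25.1446 pm

Minimum photon energy (maximum energy to electron):
E'_min = hc/λ' = 49.3084 keV

Maximum electron kinetic energy:
K_max = E₀ - E'_min = 61.1000 - 49.3084 = 11.7916 keV

(Intermediate values are shown rounded; full precision is carried through to the final answer.)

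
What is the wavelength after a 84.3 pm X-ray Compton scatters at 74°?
86.0575 pm

Using the Compton scattering formula:
λ' = λ + Δλ = λ + λ_C(1 - cos θ)

Given:
- Initial wavelength λ = 84.3 pm
- Scattering angle θ = 74°
- Compton wavelength λ_C ≈ 2.4263 pm

Calculate the shift:
Δλ = 2.4263 × (1 - cos(74°))
Δλ = 2.4263 × 0.7244
Δλ = 1.7575 pm

Final wavelength:
λ' = 84.3 + 1.7575 = 86.0575 pm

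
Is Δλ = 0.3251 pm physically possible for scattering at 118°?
No, inconsistent

Calculate the expected shift for θ = 118°:

Δλ_expected = λ_C(1 - cos(118°))
Δλ_expected = 2.4263 × (1 - cos(118°))
Δλ_expected = 2.4263 × 1.4695
Δλ_expected = 3.5654 pm

Given shift: 0.3251 pm
Expected shift: 3.5654 pm
Difference: 3.2403 pm

The values do not match. The given shift corresponds to θ ≈ 30.0°, not 118°.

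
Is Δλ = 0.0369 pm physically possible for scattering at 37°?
No, inconsistent

Calculate the expected shift for θ = 37°:

Δλ_expected = λ_C(1 - cos(37°))
Δλ_expected = 2.4263 × (1 - cos(37°))
Δλ_expected = 2.4263 × 0.2014
Δλ_expected = 0.4886 pm

Given shift: 0.0369 pm
Expected shift: 0.4886 pm
Difference: 0.4517 pm

The values do not match. The given shift corresponds to θ ≈ 10.0°, not 37°.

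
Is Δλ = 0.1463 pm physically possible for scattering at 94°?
No, inconsistent

Calculate the expected shift for θ = 94°:

Δλ_expected = λ_C(1 - cos(94°))
Δλ_expected = 2.4263 × (1 - cos(94°))
Δλ_expected = 2.4263 × 1.0698
Δλ_expected = 2.5956 pm

Given shift: 0.1463 pm
Expected shift: 2.5956 pm
Difference: 2.4492 pm

The values do not match. The given shift corresponds to θ ≈ 20.0°, not 94°.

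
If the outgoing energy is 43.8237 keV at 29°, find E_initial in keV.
44.3000 keV

Convert final energy to wavelength (hc ≈ 1239.842 keV·pm):
λ' = hc/E' = 1239.842 / 43.8237 = 28.2916 pm

Calculate the Compton shift:
Δλ = λ_C(1 - cos(29°))
Δλ = 2.4263 × (1 - cos(29°))
Δλ = 0.3042 pm

Initial wavelength:
λ = λ' - Δλ = 28.2916 - 0.3042 = 27.9874 pm

Initial energy:
E = hc/λ = 1239.842 / 27.9874 = 44.3000 keV

(Intermediate values are shown rounded; full precision is carried through to the final answer.)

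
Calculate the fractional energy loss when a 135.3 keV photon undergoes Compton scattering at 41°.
0.0610 (or 6.10%)

Calculate initial and final photon energies:

Initial: E₀ = 135.3 keV → λ₀ = 9.1637 pm
Compton shift: Δλ = 0.5952 pm
Final wavelength: λ' = 9.7588 pm
Final energy: E' = 127.0486 keV

Fractional energy loss:
(E₀ - E')/E₀ = (135.3000 - 127.0486)/135.3000
= 8.2514/135.3000
= 0.0610
= 6.10%

(Intermediate values are shown rounded; full precision is carried through to the final answer.)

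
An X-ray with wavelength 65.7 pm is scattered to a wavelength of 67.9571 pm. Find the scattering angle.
86.00°

First find the wavelength shift:
Δλ = λ' - λ = 67.9571 - 65.7 = 2.2571 pm

Using Δλ = λ_C(1 - cos θ), with λ_C = h/(m_e·c) ≈ 2.42631024 pm:
cos θ = 1 - Δλ/λ_C
cos θ = 1 - 2.2571/2.42631024
cos θ = 0.069740

θ = arccos(0.069740)
θ = 86.00°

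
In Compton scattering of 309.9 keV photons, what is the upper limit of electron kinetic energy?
169.8587 keV

Maximum energy transfer occurs at θ = 180° (backscattering).

Initial photon: E₀ = 309.9 keV → λ₀ = 4.0008 pm

Maximum Compton shift (at 180°):
Δλ_max = 2λ_C = 2 × 2.4263 = 4.8526 pm

Final wavelength:
λ' = 4.0008 + 4.8526 = 8.8534 pm

Minimum photon energy (maximum energy to electron):
E'_min = hc/λ' = 140.0413 keV

Maximum electron kinetic energy:
K_max = E₀ - E'_min = 309.9000 - 140.0413 = 169.8587 keV

(Intermediate values are shown rounded; full precision is carried through to the final answer.)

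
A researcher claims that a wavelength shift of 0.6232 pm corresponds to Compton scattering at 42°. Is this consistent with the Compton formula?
Yes, consistent

Calculate the expected shift for θ = 42°:

Δλ_expected = λ_C(1 - cos(42°))
Δλ_expected = 2.4263 × (1 - cos(42°))
Δλ_expected = 2.4263 × 0.2569
Δλ_expected = 0.6232 pm

Given shift: 0.6232 pm
Expected shift: 0.6232 pm
Difference: 0.0000 pm

The values match. This is consistent with Compton scattering at the stated angle.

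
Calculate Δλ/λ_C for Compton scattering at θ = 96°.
1.1045 λ_C

The Compton shift formula is:
Δλ = λ_C(1 - cos θ)

Dividing both sides by λ_C:
Δλ/λ_C = 1 - cos θ

For θ = 96°:
Δλ/λ_C = 1 - cos(96°)
Δλ/λ_C = 1 - -0.1045
Δλ/λ_C = 1.1045

This means the shift is 1.1045 × λ_C = 2.6799 pm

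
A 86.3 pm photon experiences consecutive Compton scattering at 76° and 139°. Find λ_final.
92.3968 pm

Apply Compton shift twice:

First scattering at θ₁ = 76°:
Δλ₁ = λ_C(1 - cos(76°))
Δλ₁ = 2.4263 × 0.7581
Δλ₁ = 1.8393 pm

After first scattering:
λ₁ = 86.3 + 1.8393 = 88.1393 pm

Second scattering at θ₂ = 139°:
Δλ₂ = λ_C(1 - cos(139°))
Δλ₂ = 2.4263 × 1.7547
Δλ₂ = 4.2575 pm

Final wavelength:
λ₂ = 88.1393 + 4.2575 = 92.3968 pm

Total shift: Δλ_total = 1.8393 + 4.2575 = 6.0968 pm

(Intermediate values are shown rounded; full precision is carried through to the final answer.)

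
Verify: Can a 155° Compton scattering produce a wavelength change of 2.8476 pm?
No, inconsistent

Calculate the expected shift for θ = 155°:

Δλ_expected = λ_C(1 - cos(155°))
Δλ_expected = 2.4263 × (1 - cos(155°))
Δλ_expected = 2.4263 × 1.9063
Δλ_expected = 4.6253 pm

Given shift: 2.8476 pm
Expected shift: 4.6253 pm
Difference: 1.7777 pm

The values do not match. The given shift corresponds to θ ≈ 100.0°, not 155°.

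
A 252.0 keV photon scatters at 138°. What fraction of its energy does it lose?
0.4623 (or 46.23%)

Calculate initial and final photon energies:

Initial: E₀ = 252.0 keV → λ₀ = 4.9200 pm
Compton shift: Δλ = 4.2294 pm
Final wavelength: λ' = 9.1494 pm
Final energy: E' = 135.5105 keV

Fractional energy loss:
(E₀ - E')/E₀ = (252.0000 - 135.5105)/252.0000
= 116.4895/252.0000
= 0.4623
= 46.23%

(Intermediate values are shown rounded; full precision is carried through to the final answer.)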